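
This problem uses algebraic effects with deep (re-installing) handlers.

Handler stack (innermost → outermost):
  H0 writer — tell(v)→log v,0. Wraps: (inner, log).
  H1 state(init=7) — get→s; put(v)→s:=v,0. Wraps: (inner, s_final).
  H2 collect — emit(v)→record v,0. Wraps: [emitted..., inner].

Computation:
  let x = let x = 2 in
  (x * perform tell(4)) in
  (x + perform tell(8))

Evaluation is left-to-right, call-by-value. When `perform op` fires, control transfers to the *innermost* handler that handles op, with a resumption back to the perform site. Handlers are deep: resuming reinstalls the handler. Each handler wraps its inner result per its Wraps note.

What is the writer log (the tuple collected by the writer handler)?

Evaluation trace:
tell(4) @ H0 ⇒ log+=4
tell(8) @ H0 ⇒ log+=8
H0 returns (0, (4, 8))
H1 returns ((0, (4, 8)), 7)
H2 returns [((0, (4, 8)), 7)]
= [((0, (4, 8)), 7)]

Answer: (4, 8)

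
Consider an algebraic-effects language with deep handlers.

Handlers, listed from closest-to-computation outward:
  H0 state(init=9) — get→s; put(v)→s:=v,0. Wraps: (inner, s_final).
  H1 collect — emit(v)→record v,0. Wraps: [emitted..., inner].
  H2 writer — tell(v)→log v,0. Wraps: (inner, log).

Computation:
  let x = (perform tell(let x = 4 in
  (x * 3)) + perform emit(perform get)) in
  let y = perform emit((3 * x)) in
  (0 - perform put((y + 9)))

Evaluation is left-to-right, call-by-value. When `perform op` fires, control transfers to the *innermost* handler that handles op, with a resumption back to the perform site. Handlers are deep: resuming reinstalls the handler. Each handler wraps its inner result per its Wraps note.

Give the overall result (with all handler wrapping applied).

Answer: ([9, 0, (0, 9)], (12))

Step-by-step:
tell(12) @ H2 ⇒ log+=12
get @ H0 ⇒ 9
emit(9) @ H1 ⇒ out+=9
emit(0) @ H1 ⇒ out+=0
put(9) @ H0 ⇒ s:=9
H0 returns (0, 9)
H1 returns [9, 0, (0, 9)]
H2 returns ([9, 0, (0, 9)], (12))
= ([9, 0, (0, 9)], (12))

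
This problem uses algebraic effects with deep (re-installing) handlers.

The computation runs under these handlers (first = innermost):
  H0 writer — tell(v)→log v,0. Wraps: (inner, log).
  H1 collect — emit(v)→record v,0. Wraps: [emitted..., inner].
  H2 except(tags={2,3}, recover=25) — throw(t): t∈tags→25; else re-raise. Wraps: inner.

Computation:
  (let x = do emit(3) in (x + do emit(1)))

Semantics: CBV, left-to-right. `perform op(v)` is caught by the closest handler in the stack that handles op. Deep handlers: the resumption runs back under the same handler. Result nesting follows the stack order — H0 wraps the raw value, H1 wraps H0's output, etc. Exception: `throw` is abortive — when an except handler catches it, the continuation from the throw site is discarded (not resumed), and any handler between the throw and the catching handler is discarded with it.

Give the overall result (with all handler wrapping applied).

Step-by-step:
emit(3) @ H1 ⇒ out+=3
emit(1) @ H1 ⇒ out+=1
H0 returns (0, ())
H1 returns [3, 1, (0, ())]
H2 returns [3, 1, (0, ())]
= [3, 1, (0, ())]

Answer: [3, 1, (0, ())]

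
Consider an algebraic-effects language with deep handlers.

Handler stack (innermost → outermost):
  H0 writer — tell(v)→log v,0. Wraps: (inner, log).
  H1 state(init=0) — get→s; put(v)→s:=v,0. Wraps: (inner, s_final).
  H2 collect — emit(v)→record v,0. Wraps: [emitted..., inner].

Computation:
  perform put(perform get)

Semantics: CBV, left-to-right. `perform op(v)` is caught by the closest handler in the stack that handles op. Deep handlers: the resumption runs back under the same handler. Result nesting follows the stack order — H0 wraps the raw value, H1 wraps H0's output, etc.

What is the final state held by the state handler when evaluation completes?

Step-by-step:
get @ H1 ⇒ 0
put(0) @ H1 ⇒ s:=0
H0 returns (0, ())
H1 returns ((0, ()), 0)
H2 returns [((0, ()), 0)]
= [((0, ()), 0)]

Answer: 0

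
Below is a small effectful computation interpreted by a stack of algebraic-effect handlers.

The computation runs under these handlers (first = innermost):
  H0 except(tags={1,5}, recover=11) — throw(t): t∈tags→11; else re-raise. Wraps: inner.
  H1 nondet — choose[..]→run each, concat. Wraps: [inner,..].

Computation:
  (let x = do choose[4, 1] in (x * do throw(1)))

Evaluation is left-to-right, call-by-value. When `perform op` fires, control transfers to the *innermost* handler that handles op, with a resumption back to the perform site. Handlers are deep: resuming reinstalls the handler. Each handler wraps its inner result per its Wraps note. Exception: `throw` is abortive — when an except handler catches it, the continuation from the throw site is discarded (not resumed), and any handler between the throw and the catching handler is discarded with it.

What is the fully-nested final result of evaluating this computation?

Working:
choose[4, 1] @ H1
  branch[0] choose=4:
    throw(1) @ H0 caught ⇒ 11
    H1 returns [11]
  branch[1] choose=1:
    throw(1) @ H0 caught ⇒ 11
    H1 returns [11]
= [11, 11]

Answer: [11, 11]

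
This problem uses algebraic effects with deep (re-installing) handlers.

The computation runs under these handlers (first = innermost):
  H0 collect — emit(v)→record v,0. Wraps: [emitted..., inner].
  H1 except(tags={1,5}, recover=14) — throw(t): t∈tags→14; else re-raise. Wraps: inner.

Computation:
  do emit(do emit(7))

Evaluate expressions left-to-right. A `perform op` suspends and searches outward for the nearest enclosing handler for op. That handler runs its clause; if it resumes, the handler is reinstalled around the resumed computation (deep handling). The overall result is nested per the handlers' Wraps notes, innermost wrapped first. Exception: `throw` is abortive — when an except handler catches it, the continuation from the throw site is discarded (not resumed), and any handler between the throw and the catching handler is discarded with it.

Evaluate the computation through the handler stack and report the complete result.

Answer: [7, 0, 0]

Working:
emit(7) @ H0 ⇒ out+=7
emit(0) @ H0 ⇒ out+=0
H0 returns [7, 0, 0]
H1 returns [7, 0, 0]
= [7, 0, 0]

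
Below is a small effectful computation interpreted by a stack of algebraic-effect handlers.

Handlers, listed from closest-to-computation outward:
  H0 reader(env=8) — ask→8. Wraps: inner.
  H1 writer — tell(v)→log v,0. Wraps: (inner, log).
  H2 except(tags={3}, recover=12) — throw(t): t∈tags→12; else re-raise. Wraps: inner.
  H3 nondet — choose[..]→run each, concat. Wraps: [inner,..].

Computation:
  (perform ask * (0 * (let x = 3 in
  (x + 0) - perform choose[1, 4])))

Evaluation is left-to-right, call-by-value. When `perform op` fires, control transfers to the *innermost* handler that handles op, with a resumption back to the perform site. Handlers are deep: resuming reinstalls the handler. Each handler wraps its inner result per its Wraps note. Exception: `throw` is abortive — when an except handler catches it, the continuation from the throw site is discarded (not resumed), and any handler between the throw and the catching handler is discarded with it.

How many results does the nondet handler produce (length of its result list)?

Working:
ask @ H0 ⇒ 8
choose[1, 4] @ H3
  branch[0] choose=1:
    H0 returns 0
    H1 returns (0, ())
    H2 returns (0, ())
    H3 returns [(0, ())]
  branch[1] choose=4:
    H0 returns 0
    H1 returns (0, ())
    H2 returns (0, ())
    H3 returns [(0, ())]
= [(0, ()), (0, ())]

Answer: 2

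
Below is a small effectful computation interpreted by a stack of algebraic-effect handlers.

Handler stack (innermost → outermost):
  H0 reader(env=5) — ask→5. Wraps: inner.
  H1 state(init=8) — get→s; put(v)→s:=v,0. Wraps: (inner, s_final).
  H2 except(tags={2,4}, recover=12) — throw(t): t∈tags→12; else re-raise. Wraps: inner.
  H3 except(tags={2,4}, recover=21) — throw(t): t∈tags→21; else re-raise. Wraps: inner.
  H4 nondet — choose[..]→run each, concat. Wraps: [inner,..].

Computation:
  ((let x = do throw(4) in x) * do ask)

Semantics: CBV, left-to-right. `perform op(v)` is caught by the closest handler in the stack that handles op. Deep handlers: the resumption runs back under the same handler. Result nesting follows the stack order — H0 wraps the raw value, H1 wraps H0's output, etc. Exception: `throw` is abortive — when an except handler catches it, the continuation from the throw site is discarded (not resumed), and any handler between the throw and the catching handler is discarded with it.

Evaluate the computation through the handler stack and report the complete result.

Working:
throw(4) @ H2 caught ⇒ 12
H3 returns 12
H4 returns [12]
= [12]

Answer: [12]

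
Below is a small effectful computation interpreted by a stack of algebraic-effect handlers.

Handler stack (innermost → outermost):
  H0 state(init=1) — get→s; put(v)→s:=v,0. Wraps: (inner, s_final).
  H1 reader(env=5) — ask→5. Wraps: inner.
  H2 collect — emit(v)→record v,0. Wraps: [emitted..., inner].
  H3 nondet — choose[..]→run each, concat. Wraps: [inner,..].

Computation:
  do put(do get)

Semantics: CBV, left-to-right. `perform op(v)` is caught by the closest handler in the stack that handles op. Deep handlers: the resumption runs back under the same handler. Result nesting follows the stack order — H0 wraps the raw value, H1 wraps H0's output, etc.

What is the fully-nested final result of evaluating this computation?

Answer: [[(0, 1)]]

Evaluation trace:
get @ H0 ⇒ 1
put(1) @ H0 ⇒ s:=1
H0 returns (0, 1)
H1 returns (0, 1)
H2 returns [(0, 1)]
H3 returns [[(0, 1)]]
= [[(0, 1)]]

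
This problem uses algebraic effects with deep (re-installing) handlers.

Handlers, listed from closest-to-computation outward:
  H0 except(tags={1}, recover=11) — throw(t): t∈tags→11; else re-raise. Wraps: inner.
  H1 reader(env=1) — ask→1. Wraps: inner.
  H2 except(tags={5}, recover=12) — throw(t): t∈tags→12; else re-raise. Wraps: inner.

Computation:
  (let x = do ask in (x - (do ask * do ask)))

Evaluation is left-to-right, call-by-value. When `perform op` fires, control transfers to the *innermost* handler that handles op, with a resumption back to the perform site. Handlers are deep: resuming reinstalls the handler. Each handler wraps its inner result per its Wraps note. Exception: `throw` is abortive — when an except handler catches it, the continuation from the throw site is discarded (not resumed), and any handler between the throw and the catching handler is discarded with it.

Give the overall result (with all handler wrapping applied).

Answer: 0

Evaluation trace:
ask @ H1 ⇒ 1
ask @ H1 ⇒ 1
ask @ H1 ⇒ 1
H0 returns 0
H1 returns 0
H2 returns 0
= 0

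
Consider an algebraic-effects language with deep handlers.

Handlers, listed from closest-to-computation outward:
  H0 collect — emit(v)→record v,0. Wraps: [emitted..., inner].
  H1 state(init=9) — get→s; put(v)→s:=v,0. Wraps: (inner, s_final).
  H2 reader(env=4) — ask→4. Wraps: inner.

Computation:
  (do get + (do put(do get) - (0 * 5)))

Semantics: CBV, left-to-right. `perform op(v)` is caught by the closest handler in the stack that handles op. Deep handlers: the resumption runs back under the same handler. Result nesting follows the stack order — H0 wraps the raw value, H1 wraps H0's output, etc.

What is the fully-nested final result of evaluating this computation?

Answer: ([9], 9)

Evaluation trace:
get @ H1 ⇒ 9
get @ H1 ⇒ 9
put(9) @ H1 ⇒ s:=9
H0 returns [9]
H1 returns ([9], 9)
H2 returns ([9], 9)
= ([9], 9)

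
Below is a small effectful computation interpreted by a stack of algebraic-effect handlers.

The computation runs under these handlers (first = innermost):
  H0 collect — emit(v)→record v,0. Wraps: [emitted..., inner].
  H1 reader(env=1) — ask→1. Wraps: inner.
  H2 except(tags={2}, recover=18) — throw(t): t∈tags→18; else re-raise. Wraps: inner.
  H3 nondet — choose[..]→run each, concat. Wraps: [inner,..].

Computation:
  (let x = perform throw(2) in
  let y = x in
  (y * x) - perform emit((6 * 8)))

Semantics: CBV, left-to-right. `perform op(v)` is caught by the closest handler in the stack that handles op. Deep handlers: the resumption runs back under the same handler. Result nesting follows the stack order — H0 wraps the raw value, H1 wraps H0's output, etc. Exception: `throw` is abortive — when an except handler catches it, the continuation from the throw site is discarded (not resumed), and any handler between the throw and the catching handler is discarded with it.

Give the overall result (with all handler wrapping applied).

Working:
throw(2) @ H2 caught ⇒ 18
H3 returns [18]
= [18]

Answer: [18]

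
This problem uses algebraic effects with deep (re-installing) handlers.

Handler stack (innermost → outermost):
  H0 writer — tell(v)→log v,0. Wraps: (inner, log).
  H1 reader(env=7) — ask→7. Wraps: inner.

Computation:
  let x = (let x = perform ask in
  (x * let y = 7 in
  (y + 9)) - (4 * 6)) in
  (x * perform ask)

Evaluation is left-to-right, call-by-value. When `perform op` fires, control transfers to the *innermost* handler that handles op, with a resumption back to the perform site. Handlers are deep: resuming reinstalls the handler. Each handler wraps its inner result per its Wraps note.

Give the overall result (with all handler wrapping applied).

Working:
ask @ H1 ⇒ 7
ask @ H1 ⇒ 7
H0 returns (616, ())
H1 returns (616, ())
= (616, ())

Answer: (616, ())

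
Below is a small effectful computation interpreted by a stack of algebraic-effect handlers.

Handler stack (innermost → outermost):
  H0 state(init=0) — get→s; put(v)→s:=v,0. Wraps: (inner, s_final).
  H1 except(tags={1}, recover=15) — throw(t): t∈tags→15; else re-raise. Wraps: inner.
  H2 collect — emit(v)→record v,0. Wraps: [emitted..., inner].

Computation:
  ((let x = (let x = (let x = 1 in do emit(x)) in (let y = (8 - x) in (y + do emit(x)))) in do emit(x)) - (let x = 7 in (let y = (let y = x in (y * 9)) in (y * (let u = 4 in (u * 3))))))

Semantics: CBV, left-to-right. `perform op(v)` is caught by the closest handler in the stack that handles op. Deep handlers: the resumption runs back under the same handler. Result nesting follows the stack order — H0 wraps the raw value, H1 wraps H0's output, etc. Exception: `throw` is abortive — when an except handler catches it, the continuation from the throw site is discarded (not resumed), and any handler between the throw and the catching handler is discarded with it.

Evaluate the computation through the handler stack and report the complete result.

Answer: [1, 0, 8, (-756, 0)]

Evaluation trace:
emit(1) @ H2 ⇒ out+=1
emit(0) @ H2 ⇒ out+=0
emit(8) @ H2 ⇒ out+=8
H0 returns (-756, 0)
H1 returns (-756, 0)
H2 returns [1, 0, 8, (-756, 0)]
= [1, 0, 8, (-756, 0)]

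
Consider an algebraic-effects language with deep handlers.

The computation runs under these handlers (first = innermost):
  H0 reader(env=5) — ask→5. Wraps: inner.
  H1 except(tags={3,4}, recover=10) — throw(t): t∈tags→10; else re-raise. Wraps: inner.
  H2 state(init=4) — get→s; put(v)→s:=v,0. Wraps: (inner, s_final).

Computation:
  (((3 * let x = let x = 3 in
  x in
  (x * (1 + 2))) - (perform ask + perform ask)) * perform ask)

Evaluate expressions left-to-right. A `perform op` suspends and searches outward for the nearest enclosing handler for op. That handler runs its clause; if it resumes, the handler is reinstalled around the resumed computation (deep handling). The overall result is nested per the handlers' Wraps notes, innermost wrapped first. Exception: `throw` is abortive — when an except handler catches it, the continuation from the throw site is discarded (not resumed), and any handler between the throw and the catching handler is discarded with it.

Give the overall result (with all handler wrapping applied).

Working:
ask @ H0 ⇒ 5
ask @ H0 ⇒ 5
ask @ H0 ⇒ 5
H0 returns 85
H1 returns 85
H2 returns (85, 4)
= (85, 4)

Answer: (85, 4)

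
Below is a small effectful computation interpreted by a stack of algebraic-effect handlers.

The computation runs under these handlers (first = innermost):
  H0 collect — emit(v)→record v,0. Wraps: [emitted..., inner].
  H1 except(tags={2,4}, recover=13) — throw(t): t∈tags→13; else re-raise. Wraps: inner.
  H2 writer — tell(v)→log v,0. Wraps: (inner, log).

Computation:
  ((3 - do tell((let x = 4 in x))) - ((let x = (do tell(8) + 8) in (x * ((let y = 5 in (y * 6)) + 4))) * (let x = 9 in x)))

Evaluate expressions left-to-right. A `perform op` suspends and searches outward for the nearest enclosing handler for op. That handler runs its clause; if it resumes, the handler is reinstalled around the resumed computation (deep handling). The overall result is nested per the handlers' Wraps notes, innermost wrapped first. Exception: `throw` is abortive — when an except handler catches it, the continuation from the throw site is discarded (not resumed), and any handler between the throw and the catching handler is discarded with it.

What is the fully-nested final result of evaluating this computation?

Answer: ([-2445], (4, 8))

Working:
tell(4) @ H2 ⇒ log+=4
tell(8) @ H2 ⇒ log+=8
H0 returns [-2445]
H1 returns [-2445]
H2 returns ([-2445], (4, 8))
= ([-2445], (4, 8))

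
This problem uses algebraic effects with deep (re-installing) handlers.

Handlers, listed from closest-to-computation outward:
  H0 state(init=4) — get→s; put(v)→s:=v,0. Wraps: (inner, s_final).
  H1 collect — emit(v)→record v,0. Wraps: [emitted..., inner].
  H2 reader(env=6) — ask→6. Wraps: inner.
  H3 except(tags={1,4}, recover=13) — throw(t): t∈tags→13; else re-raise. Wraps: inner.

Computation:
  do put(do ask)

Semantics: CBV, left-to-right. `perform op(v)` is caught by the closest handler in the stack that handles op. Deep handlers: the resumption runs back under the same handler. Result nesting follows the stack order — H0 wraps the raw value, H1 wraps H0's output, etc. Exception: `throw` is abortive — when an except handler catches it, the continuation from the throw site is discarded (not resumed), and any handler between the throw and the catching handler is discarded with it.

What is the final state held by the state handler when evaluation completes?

Answer: 6

Step-by-step:
ask @ H2 ⇒ 6
put(6) @ H0 ⇒ s:=6
H0 returns (0, 6)
H1 returns [(0, 6)]
H2 returns [(0, 6)]
H3 returns [(0, 6)]
= [(0, 6)]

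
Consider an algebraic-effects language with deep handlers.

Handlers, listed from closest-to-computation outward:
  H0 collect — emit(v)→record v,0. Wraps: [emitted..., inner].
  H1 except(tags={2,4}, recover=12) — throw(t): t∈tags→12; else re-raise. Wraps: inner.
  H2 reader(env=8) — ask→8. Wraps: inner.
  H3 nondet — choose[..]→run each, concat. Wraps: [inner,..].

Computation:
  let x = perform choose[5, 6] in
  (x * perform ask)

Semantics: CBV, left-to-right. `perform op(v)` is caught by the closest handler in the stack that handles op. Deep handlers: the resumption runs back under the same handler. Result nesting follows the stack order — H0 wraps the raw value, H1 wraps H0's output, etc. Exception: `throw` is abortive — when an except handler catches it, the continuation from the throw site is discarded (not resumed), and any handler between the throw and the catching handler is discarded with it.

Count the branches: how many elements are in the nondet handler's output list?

Answer: 2

Working:
choose[5, 6] @ H3
  branch[0] choose=5:
    ask @ H2 ⇒ 8
    H0 returns [40]
    H1 returns [40]
    H2 returns [40]
    H3 returns [[40]]
  branch[1] choose=6:
    ask @ H2 ⇒ 8
    H0 returns [48]
    H1 returns [48]
    H2 returns [48]
    H3 returns [[48]]
= [[40], [48]]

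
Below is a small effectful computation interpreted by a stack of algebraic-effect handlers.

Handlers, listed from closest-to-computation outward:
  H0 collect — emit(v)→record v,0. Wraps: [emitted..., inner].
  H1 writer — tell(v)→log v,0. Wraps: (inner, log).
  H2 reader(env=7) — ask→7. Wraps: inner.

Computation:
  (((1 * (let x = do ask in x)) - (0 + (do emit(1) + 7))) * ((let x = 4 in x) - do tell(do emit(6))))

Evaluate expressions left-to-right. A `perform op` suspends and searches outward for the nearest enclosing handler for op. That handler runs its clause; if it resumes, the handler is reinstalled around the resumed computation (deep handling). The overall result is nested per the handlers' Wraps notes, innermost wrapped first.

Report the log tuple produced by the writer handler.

Answer: (0)

Working:
ask @ H2 ⇒ 7
emit(1) @ H0 ⇒ out+=1
emit(6) @ H0 ⇒ out+=6
tell(0) @ H1 ⇒ log+=0
H0 returns [1, 6, 0]
H1 returns ([1, 6, 0], (0))
H2 returns ([1, 6, 0], (0))
= ([1, 6, 0], (0))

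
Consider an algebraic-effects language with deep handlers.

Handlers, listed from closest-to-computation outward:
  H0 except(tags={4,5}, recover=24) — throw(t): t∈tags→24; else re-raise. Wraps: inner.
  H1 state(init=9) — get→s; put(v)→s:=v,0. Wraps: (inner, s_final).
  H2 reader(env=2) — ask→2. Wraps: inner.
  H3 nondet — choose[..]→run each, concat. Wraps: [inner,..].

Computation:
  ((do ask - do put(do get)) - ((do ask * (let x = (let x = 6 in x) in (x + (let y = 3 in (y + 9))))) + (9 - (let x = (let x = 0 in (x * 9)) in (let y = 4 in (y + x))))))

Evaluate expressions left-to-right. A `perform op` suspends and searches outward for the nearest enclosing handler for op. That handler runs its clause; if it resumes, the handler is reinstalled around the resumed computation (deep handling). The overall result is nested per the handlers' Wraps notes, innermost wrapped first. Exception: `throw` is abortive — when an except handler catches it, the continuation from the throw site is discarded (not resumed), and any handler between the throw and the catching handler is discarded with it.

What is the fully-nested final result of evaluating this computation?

Step-by-step:
ask @ H2 ⇒ 2
get @ H1 ⇒ 9
put(9) @ H1 ⇒ s:=9
ask @ H2 ⇒ 2
H0 returns -39
H1 returns (-39, 9)
H2 returns (-39, 9)
H3 returns [(-39, 9)]
= [(-39, 9)]

Answer: [(-39, 9)]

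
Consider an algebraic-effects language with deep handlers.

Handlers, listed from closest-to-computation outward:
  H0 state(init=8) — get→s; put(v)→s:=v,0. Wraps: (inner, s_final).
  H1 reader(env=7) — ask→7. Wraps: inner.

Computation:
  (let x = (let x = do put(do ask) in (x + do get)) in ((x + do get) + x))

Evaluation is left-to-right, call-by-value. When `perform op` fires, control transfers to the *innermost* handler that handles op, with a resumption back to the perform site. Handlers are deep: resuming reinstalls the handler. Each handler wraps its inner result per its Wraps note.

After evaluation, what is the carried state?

Answer: 7

Working:
ask @ H1 ⇒ 7
put(7) @ H0 ⇒ s:=7
get @ H0 ⇒ 7
get @ H0 ⇒ 7
H0 returns (21, 7)
H1 returns (21, 7)
= (21, 7)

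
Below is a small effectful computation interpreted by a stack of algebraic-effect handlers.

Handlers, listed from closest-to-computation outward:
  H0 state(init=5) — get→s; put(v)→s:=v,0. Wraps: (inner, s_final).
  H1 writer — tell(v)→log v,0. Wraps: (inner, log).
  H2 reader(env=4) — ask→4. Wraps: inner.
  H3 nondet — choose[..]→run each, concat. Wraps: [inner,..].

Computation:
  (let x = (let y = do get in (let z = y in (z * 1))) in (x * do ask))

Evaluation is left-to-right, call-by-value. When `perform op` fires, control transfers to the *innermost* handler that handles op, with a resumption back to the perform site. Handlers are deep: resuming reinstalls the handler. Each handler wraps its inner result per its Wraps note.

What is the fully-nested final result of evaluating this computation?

Answer: [((20, 5), ())]

Evaluation trace:
get @ H0 ⇒ 5
ask @ H2 ⇒ 4
H0 returns (20, 5)
H1 returns ((20, 5), ())
H2 returns ((20, 5), ())
H3 returns [((20, 5), ())]
= [((20, 5), ())]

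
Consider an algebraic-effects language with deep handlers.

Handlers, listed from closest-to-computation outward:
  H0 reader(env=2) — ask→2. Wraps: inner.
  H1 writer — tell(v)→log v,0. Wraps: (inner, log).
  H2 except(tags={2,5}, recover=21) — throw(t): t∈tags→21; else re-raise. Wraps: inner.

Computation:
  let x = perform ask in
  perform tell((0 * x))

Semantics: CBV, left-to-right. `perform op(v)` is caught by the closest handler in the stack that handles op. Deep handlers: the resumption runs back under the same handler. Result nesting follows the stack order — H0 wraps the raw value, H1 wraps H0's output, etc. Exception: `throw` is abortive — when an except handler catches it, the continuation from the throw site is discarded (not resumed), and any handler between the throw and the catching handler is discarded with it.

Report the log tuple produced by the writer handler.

Evaluation trace:
ask @ H0 ⇒ 2
tell(0) @ H1 ⇒ log+=0
H0 returns 0
H1 returns (0, (0))
H2 returns (0, (0))
= (0, (0))

Answer: (0)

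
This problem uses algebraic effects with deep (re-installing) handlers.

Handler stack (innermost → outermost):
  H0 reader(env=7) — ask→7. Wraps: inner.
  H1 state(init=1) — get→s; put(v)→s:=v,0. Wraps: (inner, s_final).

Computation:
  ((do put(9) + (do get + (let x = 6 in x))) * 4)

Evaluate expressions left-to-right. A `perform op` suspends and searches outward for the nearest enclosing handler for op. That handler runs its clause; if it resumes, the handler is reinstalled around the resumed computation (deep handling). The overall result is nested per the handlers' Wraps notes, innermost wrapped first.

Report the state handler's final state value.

Working:
put(9) @ H1 ⇒ s:=9
get @ H1 ⇒ 9
H0 returns 60
H1 returns (60, 9)
= (60, 9)

Answer: 9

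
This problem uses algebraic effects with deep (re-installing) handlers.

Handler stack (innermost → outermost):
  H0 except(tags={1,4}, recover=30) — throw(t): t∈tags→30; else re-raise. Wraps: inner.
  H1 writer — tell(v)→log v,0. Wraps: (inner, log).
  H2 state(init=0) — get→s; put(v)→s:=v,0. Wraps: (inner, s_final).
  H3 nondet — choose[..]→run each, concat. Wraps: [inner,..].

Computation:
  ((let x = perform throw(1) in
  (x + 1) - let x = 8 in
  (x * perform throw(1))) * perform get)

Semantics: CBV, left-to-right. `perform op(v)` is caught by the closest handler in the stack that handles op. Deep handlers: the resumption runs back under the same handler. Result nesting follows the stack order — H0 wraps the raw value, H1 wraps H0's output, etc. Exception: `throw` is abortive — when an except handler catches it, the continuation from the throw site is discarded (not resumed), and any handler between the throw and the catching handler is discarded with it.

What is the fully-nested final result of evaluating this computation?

Answer: [((30, ()), 0)]

Working:
throw(1) @ H0 caught ⇒ 30
H1 returns (30, ())
H2 returns ((30, ()), 0)
H3 returns [((30, ()), 0)]
= [((30, ()), 0)]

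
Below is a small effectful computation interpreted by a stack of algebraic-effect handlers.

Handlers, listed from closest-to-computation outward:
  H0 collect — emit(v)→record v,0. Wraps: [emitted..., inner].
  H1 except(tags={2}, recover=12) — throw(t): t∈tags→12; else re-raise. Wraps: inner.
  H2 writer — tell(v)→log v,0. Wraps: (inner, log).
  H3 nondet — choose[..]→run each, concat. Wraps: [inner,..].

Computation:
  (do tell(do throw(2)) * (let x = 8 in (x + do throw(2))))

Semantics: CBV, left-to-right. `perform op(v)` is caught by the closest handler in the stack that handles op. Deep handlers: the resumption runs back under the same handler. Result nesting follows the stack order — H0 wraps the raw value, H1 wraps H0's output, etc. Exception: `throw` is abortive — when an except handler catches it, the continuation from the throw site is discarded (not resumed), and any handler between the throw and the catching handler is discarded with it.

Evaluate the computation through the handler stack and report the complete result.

Evaluation trace:
throw(2) @ H1 caught ⇒ 12
H2 returns (12, ())
H3 returns [(12, ())]
= [(12, ())]

Answer: [(12, ())]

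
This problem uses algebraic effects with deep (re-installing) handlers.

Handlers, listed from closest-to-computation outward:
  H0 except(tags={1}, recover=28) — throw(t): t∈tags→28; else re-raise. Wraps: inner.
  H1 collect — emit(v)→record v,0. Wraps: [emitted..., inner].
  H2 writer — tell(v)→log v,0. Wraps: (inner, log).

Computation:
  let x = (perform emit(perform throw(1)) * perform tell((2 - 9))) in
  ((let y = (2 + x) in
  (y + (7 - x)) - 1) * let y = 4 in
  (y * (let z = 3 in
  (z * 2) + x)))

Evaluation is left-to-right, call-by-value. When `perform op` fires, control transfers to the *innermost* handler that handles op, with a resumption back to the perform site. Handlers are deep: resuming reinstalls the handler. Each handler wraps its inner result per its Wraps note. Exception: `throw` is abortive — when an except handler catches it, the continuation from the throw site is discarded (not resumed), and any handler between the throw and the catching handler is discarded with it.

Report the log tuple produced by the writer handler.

Step-by-step:
throw(1) @ H0 caught ⇒ 28
H1 returns [28]
H2 returns ([28], ())
= ([28], ())

Answer: ()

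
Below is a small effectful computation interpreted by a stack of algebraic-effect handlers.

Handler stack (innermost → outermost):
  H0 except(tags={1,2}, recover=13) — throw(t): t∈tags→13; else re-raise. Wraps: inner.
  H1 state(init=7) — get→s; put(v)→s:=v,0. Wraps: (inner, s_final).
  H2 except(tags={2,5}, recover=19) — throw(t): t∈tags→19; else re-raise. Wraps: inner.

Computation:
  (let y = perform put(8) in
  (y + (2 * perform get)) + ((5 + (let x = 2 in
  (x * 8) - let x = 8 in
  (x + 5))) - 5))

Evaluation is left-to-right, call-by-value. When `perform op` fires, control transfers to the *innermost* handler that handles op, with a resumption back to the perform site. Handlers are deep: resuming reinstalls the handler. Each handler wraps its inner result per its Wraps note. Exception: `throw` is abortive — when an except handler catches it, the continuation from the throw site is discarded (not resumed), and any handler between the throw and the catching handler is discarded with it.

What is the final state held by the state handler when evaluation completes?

Answer: 8

Working:
put(8) @ H1 ⇒ s:=8
get @ H1 ⇒ 8
H0 returns 19
H1 returns (19, 8)
H2 returns (19, 8)
= (19, 8)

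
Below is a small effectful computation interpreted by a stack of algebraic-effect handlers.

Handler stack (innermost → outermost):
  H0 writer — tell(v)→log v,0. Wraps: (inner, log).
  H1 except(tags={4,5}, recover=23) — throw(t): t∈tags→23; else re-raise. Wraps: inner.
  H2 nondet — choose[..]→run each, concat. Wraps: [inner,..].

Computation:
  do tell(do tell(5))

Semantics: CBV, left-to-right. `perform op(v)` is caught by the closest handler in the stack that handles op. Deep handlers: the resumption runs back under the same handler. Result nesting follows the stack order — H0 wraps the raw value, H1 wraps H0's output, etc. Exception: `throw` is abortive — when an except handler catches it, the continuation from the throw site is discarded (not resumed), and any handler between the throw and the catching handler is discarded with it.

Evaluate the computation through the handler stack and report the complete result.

Evaluation trace:
tell(5) @ H0 ⇒ log+=5
tell(0) @ H0 ⇒ log+=0
H0 returns (0, (5, 0))
H1 returns (0, (5, 0))
H2 returns [(0, (5, 0))]
= [(0, (5, 0))]

Answer: [(0, (5, 0))]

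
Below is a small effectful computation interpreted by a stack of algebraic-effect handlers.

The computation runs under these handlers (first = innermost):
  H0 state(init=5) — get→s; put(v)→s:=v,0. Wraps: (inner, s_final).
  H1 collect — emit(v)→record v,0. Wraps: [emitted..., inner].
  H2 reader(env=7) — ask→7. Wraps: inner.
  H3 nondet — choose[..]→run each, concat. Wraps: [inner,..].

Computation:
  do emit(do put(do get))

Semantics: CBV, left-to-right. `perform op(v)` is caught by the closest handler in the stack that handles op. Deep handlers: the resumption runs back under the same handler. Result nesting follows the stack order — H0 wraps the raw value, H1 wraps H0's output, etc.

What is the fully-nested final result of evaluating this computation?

Working:
get @ H0 ⇒ 5
put(5) @ H0 ⇒ s:=5
emit(0) @ H1 ⇒ out+=0
H0 returns (0, 5)
H1 returns [0, (0, 5)]
H2 returns [0, (0, 5)]
H3 returns [[0, (0, 5)]]
= [[0, (0, 5)]]

Answer: [[0, (0, 5)]]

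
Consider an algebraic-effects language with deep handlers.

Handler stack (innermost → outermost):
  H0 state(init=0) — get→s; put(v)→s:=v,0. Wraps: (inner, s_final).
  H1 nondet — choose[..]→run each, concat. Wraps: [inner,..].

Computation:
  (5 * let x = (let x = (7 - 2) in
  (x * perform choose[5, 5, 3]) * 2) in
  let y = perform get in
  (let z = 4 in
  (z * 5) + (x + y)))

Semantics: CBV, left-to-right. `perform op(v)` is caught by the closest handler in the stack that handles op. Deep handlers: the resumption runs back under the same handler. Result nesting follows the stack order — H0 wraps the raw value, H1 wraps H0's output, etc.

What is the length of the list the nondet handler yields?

Working:
choose[5, 5, 3] @ H1
  branch[0] choose=5:
    get @ H0 ⇒ 0
    H0 returns (350, 0)
    H1 returns [(350, 0)]
  branch[1] choose=5:
    get @ H0 ⇒ 0
    H0 returns (350, 0)
    H1 returns [(350, 0)]
  branch[2] choose=3:
    get @ H0 ⇒ 0
    H0 returns (250, 0)
    H1 returns [(250, 0)]
= [(350, 0), (350, 0), (250, 0)]

Answer: 3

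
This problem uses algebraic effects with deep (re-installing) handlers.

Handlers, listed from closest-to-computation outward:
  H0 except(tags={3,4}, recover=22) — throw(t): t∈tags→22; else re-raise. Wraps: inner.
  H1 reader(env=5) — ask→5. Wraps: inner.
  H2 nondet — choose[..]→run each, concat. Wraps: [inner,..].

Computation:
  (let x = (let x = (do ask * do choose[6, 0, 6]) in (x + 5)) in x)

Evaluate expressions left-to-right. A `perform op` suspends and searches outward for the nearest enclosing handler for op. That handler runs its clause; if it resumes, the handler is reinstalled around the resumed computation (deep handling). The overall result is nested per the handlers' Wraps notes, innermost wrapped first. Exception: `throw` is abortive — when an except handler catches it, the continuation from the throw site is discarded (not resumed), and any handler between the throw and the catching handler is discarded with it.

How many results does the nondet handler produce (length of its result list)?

Step-by-step:
ask @ H1 ⇒ 5
choose[6, 0, 6] @ H2
  branch[0] choose=6:
    H0 returns 35
    H1 returns 35
    H2 returns [35]
  branch[1] choose=0:
    H0 returns 5
    H1 returns 5
    H2 returns [5]
  branch[2] choose=6:
    H0 returns 35
    H1 returns 35
    H2 returns [35]
= [35, 5, 35]

Answer: 3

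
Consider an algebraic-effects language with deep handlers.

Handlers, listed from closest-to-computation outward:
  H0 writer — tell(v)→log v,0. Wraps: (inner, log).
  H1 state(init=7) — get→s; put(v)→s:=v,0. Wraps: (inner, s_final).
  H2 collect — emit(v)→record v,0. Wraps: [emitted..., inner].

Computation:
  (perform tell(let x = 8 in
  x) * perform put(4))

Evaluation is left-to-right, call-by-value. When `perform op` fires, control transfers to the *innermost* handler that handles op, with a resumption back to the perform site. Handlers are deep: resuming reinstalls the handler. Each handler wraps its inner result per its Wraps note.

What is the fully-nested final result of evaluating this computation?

Evaluation trace:
tell(8) @ H0 ⇒ log+=8
put(4) @ H1 ⇒ s:=4
H0 returns (0, (8))
H1 returns ((0, (8)), 4)
H2 returns [((0, (8)), 4)]
= [((0, (8)), 4)]

Answer: [((0, (8)), 4)]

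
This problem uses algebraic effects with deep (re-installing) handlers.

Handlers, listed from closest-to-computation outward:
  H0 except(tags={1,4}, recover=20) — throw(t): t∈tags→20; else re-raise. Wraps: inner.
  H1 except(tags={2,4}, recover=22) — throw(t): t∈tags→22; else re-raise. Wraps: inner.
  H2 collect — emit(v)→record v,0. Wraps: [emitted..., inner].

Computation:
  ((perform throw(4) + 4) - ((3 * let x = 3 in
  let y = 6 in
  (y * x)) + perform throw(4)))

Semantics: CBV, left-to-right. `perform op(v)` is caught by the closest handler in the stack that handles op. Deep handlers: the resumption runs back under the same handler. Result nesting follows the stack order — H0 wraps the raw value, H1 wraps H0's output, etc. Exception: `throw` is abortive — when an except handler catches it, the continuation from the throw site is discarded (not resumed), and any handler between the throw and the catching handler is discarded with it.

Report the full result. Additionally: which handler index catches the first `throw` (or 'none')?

Answer: [20] ; first throw caught by: H0

Step-by-step:
throw(4) @ H0 caught ⇒ 20
H1 returns 20
H2 returns [20]
= [20]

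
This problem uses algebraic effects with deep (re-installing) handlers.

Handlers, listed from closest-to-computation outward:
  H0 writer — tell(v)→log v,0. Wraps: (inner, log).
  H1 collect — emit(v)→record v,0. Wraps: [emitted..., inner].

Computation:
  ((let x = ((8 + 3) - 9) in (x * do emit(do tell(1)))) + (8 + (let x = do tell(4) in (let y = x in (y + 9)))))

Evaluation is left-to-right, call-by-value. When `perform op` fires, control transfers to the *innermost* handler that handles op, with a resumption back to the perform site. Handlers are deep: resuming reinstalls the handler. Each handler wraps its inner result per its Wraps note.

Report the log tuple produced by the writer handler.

Answer: (1, 4)

Evaluation trace:
tell(1) @ H0 ⇒ log+=1
emit(0) @ H1 ⇒ out+=0
tell(4) @ H0 ⇒ log+=4
H0 returns (17, (1, 4))
H1 returns [0, (17, (1, 4))]
= [0, (17, (1, 4))]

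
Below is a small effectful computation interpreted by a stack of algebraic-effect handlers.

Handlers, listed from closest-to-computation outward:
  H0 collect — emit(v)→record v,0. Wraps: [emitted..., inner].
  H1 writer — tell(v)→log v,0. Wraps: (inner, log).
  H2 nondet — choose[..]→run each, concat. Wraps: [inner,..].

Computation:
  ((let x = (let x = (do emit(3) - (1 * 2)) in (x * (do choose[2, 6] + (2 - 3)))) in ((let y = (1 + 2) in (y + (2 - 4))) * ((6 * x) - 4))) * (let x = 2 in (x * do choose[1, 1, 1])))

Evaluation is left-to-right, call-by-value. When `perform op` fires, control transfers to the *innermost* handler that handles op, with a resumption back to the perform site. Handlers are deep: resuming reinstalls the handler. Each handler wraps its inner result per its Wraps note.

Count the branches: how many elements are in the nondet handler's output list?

Answer: 6

Evaluation trace:
emit(3) @ H0 ⇒ out+=3
choose[2, 6] @ H2
  branch[0] choose=2:
    choose[1, 1, 1] @ H2
      branch[0] choose=1:
        H0 returns [3, -32]
        H1 returns ([3, -32], ())
        H2 returns [([3, -32], ())]
      branch[1] choose=1:
        H0 returns [3, -32]
        H1 returns ([3, -32], ())
        H2 returns [([3, -32], ())]
      branch[2] choose=1:
        H0 returns [3, -32]
        H1 returns ([3, -32], ())
        H2 returns [([3, -32], ())]
  branch[1] choose=6:
    choose[1, 1, 1] @ H2
      branch[0] choose=1:
        H0 returns [3, -128]
        H1 returns ([3, -128], ())
        H2 returns [([3, -128], ())]
      branch[1] choose=1:
        H0 returns [3, -128]
        H1 returns ([3, -128], ())
        H2 returns [([3, -128], ())]
      branch[2] choose=1:
        H0 returns [3, -128]
        H1 returns ([3, -128], ())
        H2 returns [([3, -128], ())]
= [([3, -32], ()), ([3, -32], ()), ([3, -32], ()), ([3, -128], ()), ([3, -128], ()), ([3, -128], ())]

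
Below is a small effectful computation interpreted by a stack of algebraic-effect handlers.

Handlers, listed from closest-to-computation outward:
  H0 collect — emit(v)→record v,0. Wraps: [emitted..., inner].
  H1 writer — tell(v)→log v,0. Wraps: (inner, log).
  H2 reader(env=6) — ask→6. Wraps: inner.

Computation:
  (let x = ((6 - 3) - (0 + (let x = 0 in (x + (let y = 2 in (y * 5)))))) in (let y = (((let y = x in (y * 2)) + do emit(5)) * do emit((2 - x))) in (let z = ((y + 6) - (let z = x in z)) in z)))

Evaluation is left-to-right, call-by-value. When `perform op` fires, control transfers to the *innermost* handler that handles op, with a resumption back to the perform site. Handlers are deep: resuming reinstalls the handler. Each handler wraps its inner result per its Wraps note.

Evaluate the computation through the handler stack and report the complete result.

Step-by-step:
emit(5) @ H0 ⇒ out+=5
emit(9) @ H0 ⇒ out+=9
H0 returns [5, 9, 13]
H1 returns ([5, 9, 13], ())
H2 returns ([5, 9, 13], ())
= ([5, 9, 13], ())

Answer: ([5, 9, 13], ())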